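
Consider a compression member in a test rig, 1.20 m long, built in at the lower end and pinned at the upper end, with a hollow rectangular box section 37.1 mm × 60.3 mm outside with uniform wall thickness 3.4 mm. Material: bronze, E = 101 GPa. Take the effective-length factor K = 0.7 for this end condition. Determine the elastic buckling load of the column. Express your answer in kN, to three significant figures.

P_cr ≈ 187 kN

Inner dimensions: h_i = 60.3 − 2×3.4 = 53.50 mm, b_i = 37.1 − 2×3.4 = 30.30 mm
Weak-axis I_min = (h_o·b_o³ − h_i·b_i³)/12 with b_o = 37.1, b_i = 30.30 mm (shorter outer/inner sides).
I_min = (60.3×37.1³ − 53.50×30.30³)/12 = 1.326×10^5 mm⁴
I = 1.326×10^5 mm⁴ = 1.326×10^-7 m⁴
Effective length L_e = K·L = 0.7 × 1.20 = 0.8400 m
P_cr = π²EI / L_e² = π² × 101×10⁹ × 1.326×10^-7 / 0.8400² = 1.873×10^5 N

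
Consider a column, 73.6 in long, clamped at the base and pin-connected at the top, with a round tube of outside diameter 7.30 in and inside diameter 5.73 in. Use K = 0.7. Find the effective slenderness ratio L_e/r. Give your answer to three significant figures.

λ ≈ 22.2

d_o = 7.30 in, d_i = 5.73 in
I = π(d_o⁴ − d_i⁴)/64 = π(7.30⁴ − 5.730⁴)/64 = 86.48 in⁴
A = 16.07 in²;  r_min = √(I/A) = √(86.48/16.07) = 2.320 in
L_e = K·L = 0.7 × 73.6 = 51.52 in
λ = L_e / r_min = 51.520 / 2.320 = 22.2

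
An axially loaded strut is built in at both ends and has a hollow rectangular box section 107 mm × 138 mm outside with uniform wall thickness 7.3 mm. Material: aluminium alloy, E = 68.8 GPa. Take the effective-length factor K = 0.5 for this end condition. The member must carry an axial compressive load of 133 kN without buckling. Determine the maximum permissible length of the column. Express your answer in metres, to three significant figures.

Inner dimensions: h_i = 138 − 2×7.3 = 123.4 mm, b_i = 107 − 2×7.3 = 92.40 mm
Weak-axis I_min = (h_o·b_o³ − h_i·b_i³)/12 with b_o = 107, b_i = 92.40 mm (shorter outer/inner sides).
I_min = (138×107³ − 123.4×92.40³)/12 = 5.976×10^6 mm⁴
I = 5.976×10^-6 m⁴
At the buckling limit P_cr = P = 1.330×10^5 N
From P_cr = π²EI/(K·L)²:  L = (1/K)·√(π²EI/P_cr) = (1/0.5)·√(π²×6.88×10^10×5.976×10^-6/1.330×10^5)
L = 11.0 m

L_max ≈ 11.0 m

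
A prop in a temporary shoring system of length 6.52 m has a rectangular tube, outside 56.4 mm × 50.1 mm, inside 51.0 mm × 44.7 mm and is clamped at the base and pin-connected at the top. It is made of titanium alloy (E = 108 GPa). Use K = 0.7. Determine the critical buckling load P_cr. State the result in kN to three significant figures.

Weak-axis I_min = (h_o·b_o³ − h_i·b_i³)/12 with b_o = 50.1, b_i = 44.70 mm (shorter outer/inner sides).
I_min = (56.4×50.1³ − 51.00×44.70³)/12 = 2.114×10^5 mm⁴
I = 2.114×10^5 mm⁴ = 2.114×10^-7 m⁴
Effective length L_e = K·L = 0.7 × 6.52 = 4.564 m
P_cr = π²EI / L_e² = π² × 108×10⁹ × 2.114×10^-7 / 4.564² = 1.082×10^4 N

P_cr ≈ 10.8 kN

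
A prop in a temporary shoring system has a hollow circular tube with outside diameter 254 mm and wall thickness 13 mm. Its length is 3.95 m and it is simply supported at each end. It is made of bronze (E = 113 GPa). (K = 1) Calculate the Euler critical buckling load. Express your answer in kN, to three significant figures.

P_cr ≈ 5120 kN

Inner diameter d_i = 254 − 2×13 = 228.0 mm
I = π(d_o⁴ − d_i⁴)/64 = π(254⁴ − 228.0⁴)/64 = 7.167×10^7 mm⁴
I = 7.167×10^7 mm⁴ = 7.167×10^-5 m⁴
Effective length L_e = K·L = 1 × 3.95 = 3.950 m
P_cr = π²EI / L_e² = π² × 113×10⁹ × 7.167×10^-5 / 3.950² = 5.123×10^6 N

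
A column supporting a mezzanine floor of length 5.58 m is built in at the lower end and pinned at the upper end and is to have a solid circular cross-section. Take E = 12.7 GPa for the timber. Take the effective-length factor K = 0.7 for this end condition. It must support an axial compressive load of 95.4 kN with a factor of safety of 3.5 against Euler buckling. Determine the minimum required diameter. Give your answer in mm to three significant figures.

d ≈ 170 mm

Required P_cr = n·P = 3.5 × 95.4 = 333.9 kN
L_e = K·L = 0.7 × 5.58 = 3.906 m
Required I = P_cr·L_e²/(π²E) = 3.339×10^5 × 3.906² / (π² × 1.27×10^10) = 4.064×10^-5 m⁴
I_req = 4.064×10^7 mm⁴
Solid circle: I = πd⁴/64  ⇒  d = (64I/π)^(1/4) = (64×4.064×10^7/π)^(1/4) = 170 mm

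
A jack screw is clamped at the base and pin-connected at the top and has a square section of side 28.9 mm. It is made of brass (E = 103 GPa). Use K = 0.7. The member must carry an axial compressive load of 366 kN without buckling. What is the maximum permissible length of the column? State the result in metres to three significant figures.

I = a⁴/12 = 28.9⁴/12 = 5.813×10^4 mm⁴
I = 5.813×10^-8 m⁴
At the buckling limit P_cr = P = 3.660×10^5 N
From P_cr = π²EI/(K·L)²:  L = (1/K)·√(π²EI/P_cr) = (1/0.7)·√(π²×1.03×10^11×5.813×10^-8/3.660×10^5)
L = 0.574 m

L_max ≈ 0.574 m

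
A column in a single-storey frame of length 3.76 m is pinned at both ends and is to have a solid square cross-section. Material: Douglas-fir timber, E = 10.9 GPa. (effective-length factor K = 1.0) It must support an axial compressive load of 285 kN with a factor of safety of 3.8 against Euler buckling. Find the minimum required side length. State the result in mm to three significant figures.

a ≈ 203 mm

Required P_cr = n·P = 3.8 × 285 = 1083 kN
L_e = K·L = 1 × 3.76 = 3.760 m
Required I = P_cr·L_e²/(π²E) = 1.083×10^6 × 3.760² / (π² × 1.09×10^10) = 1.423×10^-4 m⁴
I_req = 1.423×10^8 mm⁴
Solid square: I = a⁴/12  ⇒  a = (12I)^(1/4) = (12×1.423×10^8)^(1/4) = 203 mm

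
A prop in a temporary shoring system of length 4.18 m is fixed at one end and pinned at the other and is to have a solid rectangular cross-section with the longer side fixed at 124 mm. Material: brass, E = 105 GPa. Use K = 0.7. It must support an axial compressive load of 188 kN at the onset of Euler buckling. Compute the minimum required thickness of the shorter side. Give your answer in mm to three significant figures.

b ≈ 53.2 mm

L_e = K·L = 0.7 × 4.18 = 2.926 m
Required I = P_cr·L_e²/(π²E) = 1.880×10^5 × 2.926² / (π² × 1.05×10^11) = 1.553×10^-6 m⁴
I_req = 1.553×10^6 mm⁴
Rectangle, weak axis: I_min = h·b³/12 with h = 124 mm fixed  ⇒  b = (12I/h)^(1/3) = 53.2 mm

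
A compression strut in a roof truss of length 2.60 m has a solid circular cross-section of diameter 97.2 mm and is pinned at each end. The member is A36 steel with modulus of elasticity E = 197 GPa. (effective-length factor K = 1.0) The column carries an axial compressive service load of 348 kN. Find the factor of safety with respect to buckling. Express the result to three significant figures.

n ≈ 3.62

I = πd⁴/64 = π×97.2⁴/64 = 4.382×10^6 mm⁴
I = 4.382×10^6 mm⁴ = 4.382×10^-6 m⁴
Effective length L_e = K·L = 1 × 2.60 = 2.600 m
P_cr = π²EI / L_e² = π² × 197×10⁹ × 4.382×10^-6 / 2.600² = 1.260×10^6 N
Factor of safety n = P_cr / P = 1260.2 / 348 = 3.62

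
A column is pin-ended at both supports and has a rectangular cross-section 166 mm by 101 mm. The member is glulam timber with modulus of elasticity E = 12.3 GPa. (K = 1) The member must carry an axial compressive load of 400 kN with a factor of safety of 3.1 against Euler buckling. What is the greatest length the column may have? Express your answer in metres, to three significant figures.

L_max ≈ 1.18 m

Buckling occurs about the weak axis: I_min = h·b³/12 with b = 101 mm (the shorter side).
I_min = 166×101³/12 = 1.425×10^7 mm⁴
I = 1.425×10^-5 m⁴
Required critical load P_cr = n·P = 3.1 × 400 = 1240 kN = 1.240×10^6 N
From P_cr = π²EI/(K·L)²:  L = (1/K)·√(π²EI/P_cr) = (1/1)·√(π²×1.23×10^10×1.425×10^-5/1.240×10^6)
L = 1.18 m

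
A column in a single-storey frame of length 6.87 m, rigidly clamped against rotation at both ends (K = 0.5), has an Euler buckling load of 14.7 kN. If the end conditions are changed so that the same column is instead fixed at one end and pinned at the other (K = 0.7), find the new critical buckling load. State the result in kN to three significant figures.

P_cr ≈ 7.50 kN

P_cr ∝ 1/K², so P_cr,new = P_cr,old × (K_old/K_new)² = 14.7 × (0.5/0.7)²
= 14.7 × 0.5102 = 7.50 kN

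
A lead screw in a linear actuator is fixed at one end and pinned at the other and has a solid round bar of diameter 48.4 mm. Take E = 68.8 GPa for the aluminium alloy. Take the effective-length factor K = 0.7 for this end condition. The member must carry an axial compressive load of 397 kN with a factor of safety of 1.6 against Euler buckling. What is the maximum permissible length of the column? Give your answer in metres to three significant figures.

L_max ≈ 0.767 m

I = πd⁴/64 = π×48.4⁴/64 = 2.694×10^5 mm⁴
I = 2.694×10^-7 m⁴
Required critical load P_cr = n·P = 1.6 × 397 = 635.2 kN = 6.352×10^5 N
From P_cr = π²EI/(K·L)²:  L = (1/K)·√(π²EI/P_cr) = (1/0.7)·√(π²×6.88×10^10×2.694×10^-7/6.352×10^5)
L = 0.767 m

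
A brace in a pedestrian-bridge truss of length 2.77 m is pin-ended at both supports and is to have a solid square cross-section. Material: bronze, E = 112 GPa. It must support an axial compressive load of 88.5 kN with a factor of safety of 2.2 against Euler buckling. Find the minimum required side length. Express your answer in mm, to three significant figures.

Required P_cr = n·P = 2.2 × 88.5 = 194.7 kN
L_e = K·L = 1 × 2.77 = 2.770 m
Required I = P_cr·L_e²/(π²E) = 1.947×10^5 × 2.770² / (π² × 1.12×10^11) = 1.351×10^-6 m⁴
I_req = 1.351×10^6 mm⁴
Solid square: I = a⁴/12  ⇒  a = (12I)^(1/4) = (12×1.351×10^6)^(1/4) = 63.5 mm

a ≈ 63.5 mm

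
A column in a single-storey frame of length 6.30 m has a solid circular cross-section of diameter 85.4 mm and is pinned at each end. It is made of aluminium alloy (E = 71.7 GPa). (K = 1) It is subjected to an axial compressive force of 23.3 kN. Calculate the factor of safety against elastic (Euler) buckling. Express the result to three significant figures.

I = πd⁴/64 = π×85.4⁴/64 = 2.611×10^6 mm⁴
I = 2.611×10^6 mm⁴ = 2.611×10^-6 m⁴
Effective length L_e = K·L = 1 × 6.30 = 6.300 m
P_cr = π²EI / L_e² = π² × 71.7×10⁹ × 2.611×10^-6 / 6.300² = 4.655×10^4 N
Factor of safety n = P_cr / P = 46.552 / 23.3 = 2.00

n ≈ 2.00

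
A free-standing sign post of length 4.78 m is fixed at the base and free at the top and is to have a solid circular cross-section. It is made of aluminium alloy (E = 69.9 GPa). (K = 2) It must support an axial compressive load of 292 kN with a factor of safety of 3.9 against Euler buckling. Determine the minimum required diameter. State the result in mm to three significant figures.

d ≈ 235 mm

Required P_cr = n·P = 3.9 × 292 = 1139 kN
L_e = K·L = 2 × 4.78 = 9.560 m
Required I = P_cr·L_e²/(π²E) = 1.139×10^6 × 9.560² / (π² × 6.99×10^10) = 1.509×10^-4 m⁴
I_req = 1.509×10^8 mm⁴
Solid circle: I = πd⁴/64  ⇒  d = (64I/π)^(1/4) = (64×1.509×10^8/π)^(1/4) = 235 mm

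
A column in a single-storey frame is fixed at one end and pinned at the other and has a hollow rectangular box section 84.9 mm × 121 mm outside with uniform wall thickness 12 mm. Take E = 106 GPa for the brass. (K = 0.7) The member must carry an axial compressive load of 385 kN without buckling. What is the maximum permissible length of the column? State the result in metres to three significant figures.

Inner dimensions: h_i = 121 − 2×12 = 97.00 mm, b_i = 84.9 − 2×12 = 60.90 mm
Weak-axis I_min = (h_o·b_o³ − h_i·b_i³)/12 with b_o = 84.9, b_i = 60.90 mm (shorter outer/inner sides).
I_min = (121×84.9³ − 97.00×60.90³)/12 = 4.345×10^6 mm⁴
I = 4.345×10^-6 m⁴
At the buckling limit P_cr = P = 3.850×10^5 N
From P_cr = π²EI/(K·L)²:  L = (1/K)·√(π²EI/P_cr) = (1/0.7)·√(π²×1.06×10^11×4.345×10^-6/3.850×10^5)
L = 4.91 m

L_max ≈ 4.91 m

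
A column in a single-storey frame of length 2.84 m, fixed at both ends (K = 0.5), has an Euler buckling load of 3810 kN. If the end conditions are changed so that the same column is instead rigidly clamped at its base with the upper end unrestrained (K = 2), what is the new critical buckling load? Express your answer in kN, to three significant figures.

P_cr ∝ 1/K², so P_cr,new = P_cr,old × (K_old/K_new)² = 3810 × (0.5/2)²
= 3810 × 0.06250 = 238 kN

P_cr ≈ 238 kN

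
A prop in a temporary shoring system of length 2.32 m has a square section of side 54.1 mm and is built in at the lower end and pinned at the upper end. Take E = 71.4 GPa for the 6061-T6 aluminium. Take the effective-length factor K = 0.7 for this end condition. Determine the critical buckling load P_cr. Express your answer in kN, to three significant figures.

P_cr ≈ 191 kN

I = a⁴/12 = 54.1⁴/12 = 7.139×10^5 mm⁴
I = 7.139×10^5 mm⁴ = 7.139×10^-7 m⁴
Effective length L_e = K·L = 0.7 × 2.32 = 1.624 m
P_cr = π²EI / L_e² = π² × 71.4×10⁹ × 7.139×10^-7 / 1.624² = 1.907×10^5 N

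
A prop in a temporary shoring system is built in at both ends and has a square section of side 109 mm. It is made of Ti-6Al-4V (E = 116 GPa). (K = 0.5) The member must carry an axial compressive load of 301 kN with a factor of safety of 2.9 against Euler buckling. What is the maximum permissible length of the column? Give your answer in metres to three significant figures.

I = a⁴/12 = 109⁴/12 = 1.176×10^7 mm⁴
I = 1.176×10^-5 m⁴
Required critical load P_cr = n·P = 2.9 × 301 = 872.9 kN = 8.729×10^5 N
From P_cr = π²EI/(K·L)²:  L = (1/K)·√(π²EI/P_cr) = (1/0.5)·√(π²×1.16×10^11×1.176×10^-5/8.729×10^5)
L = 7.86 m

L_max ≈ 7.86 m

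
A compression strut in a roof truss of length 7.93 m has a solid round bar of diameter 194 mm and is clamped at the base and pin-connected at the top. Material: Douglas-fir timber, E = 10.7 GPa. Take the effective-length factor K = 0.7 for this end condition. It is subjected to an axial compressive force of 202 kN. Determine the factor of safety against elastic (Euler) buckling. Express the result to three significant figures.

I = πd⁴/64 = π×194⁴/64 = 6.953×10^7 mm⁴
I = 6.953×10^7 mm⁴ = 6.953×10^-5 m⁴
Effective length L_e = K·L = 0.7 × 7.93 = 5.551 m
P_cr = π²EI / L_e² = π² × 10.7×10⁹ × 6.953×10^-5 / 5.551² = 2.383×10^5 N
Factor of safety n = P_cr / P = 238.30 / 202 = 1.18

n ≈ 1.18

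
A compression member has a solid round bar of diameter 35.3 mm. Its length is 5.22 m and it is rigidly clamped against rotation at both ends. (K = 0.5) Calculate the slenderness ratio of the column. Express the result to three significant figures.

λ ≈ 296

For a solid circle r = d/4 = 35.3/4 = 8.825 mm
L_e = K·L = 0.5 × 5.22 m = 2.610 m = 2610.0 mm
λ = L_e / r_min = 2610.0 / 8.825 = 296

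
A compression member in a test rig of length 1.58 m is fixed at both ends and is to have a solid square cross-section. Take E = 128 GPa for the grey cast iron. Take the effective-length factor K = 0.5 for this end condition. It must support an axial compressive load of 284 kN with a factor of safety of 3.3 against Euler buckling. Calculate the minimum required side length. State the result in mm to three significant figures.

a ≈ 48.6 mm

Required P_cr = n·P = 3.3 × 284 = 937.2 kN
L_e = K·L = 0.5 × 1.58 = 0.7900 m
Required I = P_cr·L_e²/(π²E) = 9.372×10^5 × 0.7900² / (π² × 1.28×10^11) = 4.630×10^-7 m⁴
I_req = 4.630×10^5 mm⁴
Solid square: I = a⁴/12  ⇒  a = (12I)^(1/4) = (12×4.630×10^5)^(1/4) = 48.6 mm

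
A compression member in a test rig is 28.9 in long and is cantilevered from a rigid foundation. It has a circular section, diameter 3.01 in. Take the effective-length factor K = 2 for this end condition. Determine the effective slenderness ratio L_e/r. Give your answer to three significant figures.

λ ≈ 76.8

I = πd⁴/64 = π×3.01⁴/64 = 4.029 in⁴
A = 7.116 in²;  r_min = √(I/A) = √(4.029/7.116) = 0.7525 in
L_e = K·L = 2 × 28.9 = 57.80 in
λ = L_e / r_min = 57.800 / 0.7525 = 76.8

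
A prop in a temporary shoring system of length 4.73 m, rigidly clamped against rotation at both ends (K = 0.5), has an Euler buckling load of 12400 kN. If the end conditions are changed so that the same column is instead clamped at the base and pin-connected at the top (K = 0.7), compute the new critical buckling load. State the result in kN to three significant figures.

P_cr ∝ 1/K², so P_cr,new = P_cr,old × (K_old/K_new)² = 12400 × (0.5/0.7)²
= 12400 × 0.5102 = 6330 kN

P_cr ≈ 6330 kN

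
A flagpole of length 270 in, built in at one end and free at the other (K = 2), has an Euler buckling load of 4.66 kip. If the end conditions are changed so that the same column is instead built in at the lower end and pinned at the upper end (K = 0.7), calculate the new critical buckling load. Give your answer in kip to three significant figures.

P_cr ∝ 1/K², so P_cr,new = P_cr,old × (K_old/K_new)² = 4.66 × (2/0.7)²
= 4.66 × 8.163 = 38.0 kip

P_cr ≈ 38.0 kip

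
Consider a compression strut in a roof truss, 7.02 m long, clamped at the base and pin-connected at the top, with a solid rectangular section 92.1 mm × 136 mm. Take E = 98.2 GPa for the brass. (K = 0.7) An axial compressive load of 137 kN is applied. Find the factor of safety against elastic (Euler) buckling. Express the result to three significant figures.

n ≈ 2.59

Buckling occurs about the weak axis: I_min = h·b³/12 with b = 92.1 mm (the shorter side).
I_min = 136×92.1³/12 = 8.854×10^6 mm⁴
I = 8.854×10^6 mm⁴ = 8.854×10^-6 m⁴
Effective length L_e = K·L = 0.7 × 7.02 = 4.914 m
P_cr = π²EI / L_e² = π² × 98.2×10⁹ × 8.854×10^-6 / 4.914² = 3.554×10^5 N
Factor of safety n = P_cr / P = 355.37 / 137 = 2.59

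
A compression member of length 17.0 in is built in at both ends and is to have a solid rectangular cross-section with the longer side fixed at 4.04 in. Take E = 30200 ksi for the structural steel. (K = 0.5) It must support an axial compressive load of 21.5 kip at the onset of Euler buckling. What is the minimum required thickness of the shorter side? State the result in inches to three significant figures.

b ≈ 0.249 in

L_e = K·L = 0.5 × 17.0 = 8.500 in
Required I = P_cr·L_e²/(π²E) = 2.150×10^4 × 8.500² / (π² × 3.02×10^7) = 5.212×10^-3 in⁴
Rectangle, weak axis: I_min = h·b³/12 with h = 4.04 in fixed  ⇒  b = (12I/h)^(1/3) = 0.249 in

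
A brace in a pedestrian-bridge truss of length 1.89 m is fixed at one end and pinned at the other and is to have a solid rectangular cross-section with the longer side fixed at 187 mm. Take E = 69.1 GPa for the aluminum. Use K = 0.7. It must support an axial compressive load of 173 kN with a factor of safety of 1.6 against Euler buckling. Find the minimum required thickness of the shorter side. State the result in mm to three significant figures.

Required P_cr = n·P = 1.6 × 173 = 276.8 kN
L_e = K·L = 0.7 × 1.89 = 1.323 m
Required I = P_cr·L_e²/(π²E) = 2.768×10^5 × 1.323² / (π² × 6.91×10^10) = 7.104×10^-7 m⁴
I_req = 7.104×10^5 mm⁴
Rectangle, weak axis: I_min = h·b³/12 with h = 187 mm fixed  ⇒  b = (12I/h)^(1/3) = 35.7 mm

b ≈ 35.7 mm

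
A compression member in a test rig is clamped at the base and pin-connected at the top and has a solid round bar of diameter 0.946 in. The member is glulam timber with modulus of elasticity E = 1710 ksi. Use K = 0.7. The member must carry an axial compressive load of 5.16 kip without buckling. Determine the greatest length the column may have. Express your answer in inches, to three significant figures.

L_max ≈ 16.2 in

I = πd⁴/64 = π×0.946⁴/64 = 3.931×10^-2 in⁴
At the buckling limit P_cr = P = 5.160×10^3 lb
From P_cr = π²EI/(K·L)²:  L = (1/K)·√(π²EI/P_cr) = (1/0.7)·√(π²×1.71×10^6×3.931×10^-2/5.160×10^3)
L = 16.2 in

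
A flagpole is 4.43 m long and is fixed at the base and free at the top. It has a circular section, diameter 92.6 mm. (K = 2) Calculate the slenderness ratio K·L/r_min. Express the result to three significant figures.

λ ≈ 383

I = πd⁴/64 = π×92.6⁴/64 = 3.609×10^6 mm⁴
A = 6.735×10^3 mm²;  r_min = √(I/A) = √(3.609×10^6/6.735×10^3) = 23.15 mm
L_e = K·L = 2 × 4.43 m = 8.860 m = 8860.0 mm
λ = L_e / r_min = 8860.0 / 23.15 = 383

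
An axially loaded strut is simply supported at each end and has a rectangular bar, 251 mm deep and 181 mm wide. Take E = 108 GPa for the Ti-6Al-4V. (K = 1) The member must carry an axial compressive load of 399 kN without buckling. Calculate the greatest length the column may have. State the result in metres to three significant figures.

Buckling occurs about the weak axis: I_min = h·b³/12 with b = 181 mm (the shorter side).
I_min = 251×181³/12 = 1.240×10^8 mm⁴
I = 1.240×10^-4 m⁴
At the buckling limit P_cr = P = 3.990×10^5 N
From P_cr = π²EI/(K·L)²:  L = (1/K)·√(π²EI/P_cr) = (1/1)·√(π²×1.08×10^11×1.240×10^-4/3.990×10^5)
L = 18.2 m

L_max ≈ 18.2 m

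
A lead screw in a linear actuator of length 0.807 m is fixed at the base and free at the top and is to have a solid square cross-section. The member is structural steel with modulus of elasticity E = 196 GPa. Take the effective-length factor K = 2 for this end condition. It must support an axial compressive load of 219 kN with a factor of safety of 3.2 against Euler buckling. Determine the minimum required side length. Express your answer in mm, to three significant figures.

a ≈ 58.0 mm

Required P_cr = n·P = 3.2 × 219 = 700.8 kN
L_e = K·L = 2 × 0.807 = 1.614 m
Required I = P_cr·L_e²/(π²E) = 7.008×10^5 × 1.614² / (π² × 1.96×10^11) = 9.437×10^-7 m⁴
I_req = 9.437×10^5 mm⁴
Solid square: I = a⁴/12  ⇒  a = (12I)^(1/4) = (12×9.437×10^5)^(1/4) = 58.0 mm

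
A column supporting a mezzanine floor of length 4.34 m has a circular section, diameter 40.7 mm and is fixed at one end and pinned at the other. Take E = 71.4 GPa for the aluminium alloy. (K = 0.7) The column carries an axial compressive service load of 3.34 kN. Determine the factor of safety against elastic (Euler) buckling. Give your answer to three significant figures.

I = πd⁴/64 = π×40.7⁴/64 = 1.347×10^5 mm⁴
I = 1.347×10^5 mm⁴ = 1.347×10^-7 m⁴
Effective length L_e = K·L = 0.7 × 4.34 = 3.038 m
P_cr = π²EI / L_e² = π² × 71.4×10⁹ × 1.347×10^-7 / 3.038² = 1.028×10^4 N
Factor of safety n = P_cr / P = 10.284 / 3.34 = 3.08

n ≈ 3.08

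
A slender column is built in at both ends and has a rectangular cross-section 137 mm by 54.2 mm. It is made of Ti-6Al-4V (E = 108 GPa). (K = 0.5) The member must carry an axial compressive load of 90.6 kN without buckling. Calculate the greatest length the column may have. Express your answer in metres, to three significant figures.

L_max ≈ 9.25 m

Buckling occurs about the weak axis: I_min = h·b³/12 with b = 54.2 mm (the shorter side).
I_min = 137×54.2³/12 = 1.818×10^6 mm⁴
I = 1.818×10^-6 m⁴
At the buckling limit P_cr = P = 9.060×10^4 N
From P_cr = π²EI/(K·L)²:  L = (1/K)·√(π²EI/P_cr) = (1/0.5)·√(π²×1.08×10^11×1.818×10^-6/9.060×10^4)
L = 9.25 m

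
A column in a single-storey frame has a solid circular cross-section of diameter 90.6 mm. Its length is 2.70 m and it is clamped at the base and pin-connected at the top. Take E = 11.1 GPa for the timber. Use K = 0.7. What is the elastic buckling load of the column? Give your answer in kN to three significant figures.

P_cr ≈ 101 kN

I = πd⁴/64 = π×90.6⁴/64 = 3.307×10^6 mm⁴
I = 3.307×10^6 mm⁴ = 3.307×10^-6 m⁴
Effective length L_e = K·L = 0.7 × 2.70 = 1.890 m
P_cr = π²EI / L_e² = π² × 11.1×10⁹ × 3.307×10^-6 / 1.890² = 1.014×10^5 N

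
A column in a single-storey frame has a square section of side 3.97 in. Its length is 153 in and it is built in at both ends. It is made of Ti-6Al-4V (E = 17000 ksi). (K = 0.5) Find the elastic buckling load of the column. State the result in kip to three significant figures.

P_cr ≈ 593 kip

I = a⁴/12 = 3.97⁴/12 = 20.70 in⁴
Effective length L_e = K·L = 0.5 × 153 = 76.50 in
P_cr = π²EI / L_e² = π² × 17000×10³ × 20.70 / 76.50² = 5.935×10^5 lb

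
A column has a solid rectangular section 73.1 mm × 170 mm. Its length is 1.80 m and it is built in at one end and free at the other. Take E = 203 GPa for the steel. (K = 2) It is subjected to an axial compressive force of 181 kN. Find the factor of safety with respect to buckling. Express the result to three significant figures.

Buckling occurs about the weak axis: I_min = h·b³/12 with b = 73.1 mm (the shorter side).
I_min = 170×73.1³/12 = 5.534×10^6 mm⁴
I = 5.534×10^6 mm⁴ = 5.534×10^-6 m⁴
Effective length L_e = K·L = 2 × 1.80 = 3.600 m
P_cr = π²EI / L_e² = π² × 203×10⁹ × 5.534×10^-6 / 3.600² = 8.555×10^5 N
Factor of safety n = P_cr / P = 855.48 / 181 = 4.73

n ≈ 4.73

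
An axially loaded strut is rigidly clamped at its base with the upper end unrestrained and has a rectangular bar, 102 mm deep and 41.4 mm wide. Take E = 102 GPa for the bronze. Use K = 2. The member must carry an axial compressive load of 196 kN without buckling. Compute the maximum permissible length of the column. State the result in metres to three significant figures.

Buckling occurs about the weak axis: I_min = h·b³/12 with b = 41.4 mm (the shorter side).
I_min = 102×41.4³/12 = 6.031×10^5 mm⁴
I = 6.031×10^-7 m⁴
At the buckling limit P_cr = P = 1.960×10^5 N
From P_cr = π²EI/(K·L)²:  L = (1/K)·√(π²EI/P_cr) = (1/2)·√(π²×1.02×10^11×6.031×10^-7/1.960×10^5)
L = 0.880 m

L_max ≈ 0.880 m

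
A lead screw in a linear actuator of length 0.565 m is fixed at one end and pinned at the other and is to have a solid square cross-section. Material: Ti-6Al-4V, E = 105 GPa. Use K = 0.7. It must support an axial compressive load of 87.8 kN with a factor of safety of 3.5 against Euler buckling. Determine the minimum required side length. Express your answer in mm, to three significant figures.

a ≈ 27.3 mm

Required P_cr = n·P = 3.5 × 87.8 = 307.3 kN
L_e = K·L = 0.7 × 0.565 = 0.3955 m
Required I = P_cr·L_e²/(π²E) = 3.073×10^5 × 0.3955² / (π² × 1.05×10^11) = 4.638×10^-8 m⁴
I_req = 4.638×10^4 mm⁴
Solid square: I = a⁴/12  ⇒  a = (12I)^(1/4) = (12×4.638×10^4)^(1/4) = 27.3 mm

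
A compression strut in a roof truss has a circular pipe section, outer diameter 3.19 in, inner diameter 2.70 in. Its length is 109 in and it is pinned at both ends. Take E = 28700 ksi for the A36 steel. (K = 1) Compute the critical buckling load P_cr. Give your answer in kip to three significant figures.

P_cr ≈ 59.0 kip

d_o = 3.19 in, d_i = 2.70 in
I = π(d_o⁴ − d_i⁴)/64 = π(3.19⁴ − 2.700⁴)/64 = 2.474 in⁴
Effective length L_e = K·L = 1 × 109 = 109.0 in
P_cr = π²EI / L_e² = π² × 28700×10³ × 2.474 / 109.0² = 5.899×10^4 lb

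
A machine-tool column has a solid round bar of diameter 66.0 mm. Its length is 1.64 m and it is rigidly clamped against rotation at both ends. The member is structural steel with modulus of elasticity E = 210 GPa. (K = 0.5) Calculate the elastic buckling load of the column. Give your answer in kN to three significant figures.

I = πd⁴/64 = π×66.0⁴/64 = 9.314×10^5 mm⁴
I = 9.314×10^5 mm⁴ = 9.314×10^-7 m⁴
Effective length L_e = K·L = 0.5 × 1.64 = 0.8200 m
P_cr = π²EI / L_e² = π² × 210×10⁹ × 9.314×10^-7 / 0.8200² = 2.871×10^6 N

P_cr ≈ 2870 kN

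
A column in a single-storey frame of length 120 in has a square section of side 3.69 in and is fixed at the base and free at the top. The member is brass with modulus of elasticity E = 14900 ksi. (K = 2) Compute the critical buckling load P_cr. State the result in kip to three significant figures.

P_cr ≈ 39.4 kip

I = a⁴/12 = 3.69⁴/12 = 15.45 in⁴
Effective length L_e = K·L = 2 × 120 = 240.0 in
P_cr = π²EI / L_e² = π² × 14900×10³ × 15.45 / 240.0² = 3.944×10^4 lb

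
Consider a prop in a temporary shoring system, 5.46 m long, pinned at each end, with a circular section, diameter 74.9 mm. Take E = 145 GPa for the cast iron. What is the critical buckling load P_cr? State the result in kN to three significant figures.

P_cr ≈ 74.2 kN

I = πd⁴/64 = π×74.9⁴/64 = 1.545×10^6 mm⁴
I = 1.545×10^6 mm⁴ = 1.545×10^-6 m⁴
Effective length L_e = K·L = 1 × 5.46 = 5.460 m
P_cr = π²EI / L_e² = π² × 145×10⁹ × 1.545×10^-6 / 5.460² = 7.416×10^4 N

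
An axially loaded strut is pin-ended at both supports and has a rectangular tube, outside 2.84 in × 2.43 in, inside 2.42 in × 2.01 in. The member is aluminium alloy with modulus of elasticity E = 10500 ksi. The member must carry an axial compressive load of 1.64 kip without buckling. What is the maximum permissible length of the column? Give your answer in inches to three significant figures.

Weak-axis I_min = (h_o·b_o³ − h_i·b_i³)/12 with b_o = 2.43, b_i = 2.010 in (shorter outer/inner sides).
I_min = (2.84×2.43³ − 2.420×2.010³)/12 = 1.758 in⁴
At the buckling limit P_cr = P = 1.640×10^3 lb
From P_cr = π²EI/(K·L)²:  L = (1/K)·√(π²EI/P_cr) = (1/1)·√(π²×1.05×10^7×1.758/1.640×10^3)
L = 333 in

L_max ≈ 333 in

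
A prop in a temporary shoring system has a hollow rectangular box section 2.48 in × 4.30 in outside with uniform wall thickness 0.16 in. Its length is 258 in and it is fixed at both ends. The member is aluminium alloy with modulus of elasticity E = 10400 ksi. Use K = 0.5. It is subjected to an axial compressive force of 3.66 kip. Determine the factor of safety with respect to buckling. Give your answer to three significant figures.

n ≈ 3.58

Inner dimensions: h_i = 4.30 − 2×0.16 = 3.980 in, b_i = 2.48 − 2×0.16 = 2.160 in
Weak-axis I_min = (h_o·b_o³ − h_i·b_i³)/12 with b_o = 2.48, b_i = 2.160 in (shorter outer/inner sides).
I_min = (4.30×2.48³ − 3.980×2.160³)/12 = 2.123 in⁴
Effective length L_e = K·L = 0.5 × 258 = 129.0 in
P_cr = π²EI / L_e² = π² × 10400×10³ × 2.123 / 129.0² = 1.310×10^4 lb
Factor of safety n = P_cr / P = 13.096 / 3.66 = 3.58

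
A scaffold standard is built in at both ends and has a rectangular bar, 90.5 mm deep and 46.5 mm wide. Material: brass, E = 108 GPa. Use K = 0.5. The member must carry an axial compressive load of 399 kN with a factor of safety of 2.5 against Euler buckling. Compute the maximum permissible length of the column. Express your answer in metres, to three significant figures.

L_max ≈ 1.80 m

Buckling occurs about the weak axis: I_min = h·b³/12 with b = 46.5 mm (the shorter side).
I_min = 90.5×46.5³/12 = 7.583×10^5 mm⁴
I = 7.583×10^-7 m⁴
Required critical load P_cr = n·P = 2.5 × 399 = 997.5 kN = 9.975×10^5 N
From P_cr = π²EI/(K·L)²:  L = (1/K)·√(π²EI/P_cr) = (1/0.5)·√(π²×1.08×10^11×7.583×10^-7/9.975×10^5)
L = 1.80 m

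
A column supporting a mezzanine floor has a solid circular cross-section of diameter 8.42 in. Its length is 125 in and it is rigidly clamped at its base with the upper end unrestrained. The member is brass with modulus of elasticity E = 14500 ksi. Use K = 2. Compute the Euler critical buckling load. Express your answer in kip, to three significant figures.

P_cr ≈ 565 kip

I = πd⁴/64 = π×8.42⁴/64 = 246.7 in⁴
Effective length L_e = K·L = 2 × 125 = 250.0 in
P_cr = π²EI / L_e² = π² × 14500×10³ × 246.7 / 250.0² = 5.649×10^5 lb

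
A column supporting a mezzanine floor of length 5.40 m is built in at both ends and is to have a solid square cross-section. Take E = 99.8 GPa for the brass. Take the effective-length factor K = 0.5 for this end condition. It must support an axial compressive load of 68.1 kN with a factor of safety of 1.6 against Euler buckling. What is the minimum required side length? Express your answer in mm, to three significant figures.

Required P_cr = n·P = 1.6 × 68.1 = 109.0 kN
L_e = K·L = 0.5 × 5.40 = 2.700 m
Required I = P_cr·L_e²/(π²E) = 1.090×10^5 × 2.700² / (π² × 9.98×10^10) = 8.064×10^-7 m⁴
I_req = 8.064×10^5 mm⁴
Solid square: I = a⁴/12  ⇒  a = (12I)^(1/4) = (12×8.064×10^5)^(1/4) = 55.8 mm

a ≈ 55.8 mm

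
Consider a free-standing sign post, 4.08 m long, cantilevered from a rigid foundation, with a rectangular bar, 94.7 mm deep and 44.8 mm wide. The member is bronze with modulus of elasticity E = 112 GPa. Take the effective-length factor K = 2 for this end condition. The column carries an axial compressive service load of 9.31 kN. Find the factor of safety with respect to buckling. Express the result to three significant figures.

Buckling occurs about the weak axis: I_min = h·b³/12 with b = 44.8 mm (the shorter side).
I_min = 94.7×44.8³/12 = 7.096×10^5 mm⁴
I = 7.096×10^5 mm⁴ = 7.096×10^-7 m⁴
Effective length L_e = K·L = 2 × 4.08 = 8.160 m
P_cr = π²EI / L_e² = π² × 112×10⁹ × 7.096×10^-7 / 8.160² = 1.178×10^4 N
Factor of safety n = P_cr / P = 11.780 / 9.31 = 1.27

n ≈ 1.27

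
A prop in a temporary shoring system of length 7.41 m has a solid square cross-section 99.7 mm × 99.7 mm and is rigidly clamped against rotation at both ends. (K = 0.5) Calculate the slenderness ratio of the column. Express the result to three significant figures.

For a square r = a/√12 = 99.7/√12 = 28.78 mm
L_e = K·L = 0.5 × 7.41 m = 3.705 m = 3705.0 mm
λ = L_e / r_min = 3705.0 / 28.78 = 129

λ ≈ 129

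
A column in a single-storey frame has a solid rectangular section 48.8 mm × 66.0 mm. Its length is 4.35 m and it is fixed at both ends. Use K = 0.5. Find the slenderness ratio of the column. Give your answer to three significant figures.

Buckling occurs about the weak axis: I_min = h·b³/12 with b = 48.8 mm (the shorter side).
I_min = 66.0×48.8³/12 = 6.392×10^5 mm⁴
A = 3.221×10^3 mm²;  r_min = √(I/A) = √(6.392×10^5/3.221×10^3) = 14.09 mm
L_e = K·L = 0.5 × 4.35 m = 2.175 m = 2175.0 mm
λ = L_e / r_min = 2175.0 / 14.09 = 154

λ ≈ 154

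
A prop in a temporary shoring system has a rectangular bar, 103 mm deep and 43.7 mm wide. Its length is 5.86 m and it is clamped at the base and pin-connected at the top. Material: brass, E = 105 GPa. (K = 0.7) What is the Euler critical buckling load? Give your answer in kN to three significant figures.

P_cr ≈ 44.1 kN

Buckling occurs about the weak axis: I_min = h·b³/12 with b = 43.7 mm (the shorter side).
I_min = 103×43.7³/12 = 7.163×10^5 mm⁴
I = 7.163×10^5 mm⁴ = 7.163×10^-7 m⁴
Effective length L_e = K·L = 0.7 × 5.86 = 4.102 m
P_cr = π²EI / L_e² = π² × 105×10⁹ × 7.163×10^-7 / 4.102² = 4.412×10^4 N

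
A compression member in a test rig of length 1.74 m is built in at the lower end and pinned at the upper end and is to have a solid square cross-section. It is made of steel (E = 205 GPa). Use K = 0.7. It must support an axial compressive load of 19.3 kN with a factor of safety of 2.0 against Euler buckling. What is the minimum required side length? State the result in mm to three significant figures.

Required P_cr = n·P = 2.0 × 19.3 = 38.60 kN
L_e = K·L = 0.7 × 1.74 = 1.218 m
Required I = P_cr·L_e²/(π²E) = 3.860×10^4 × 1.218² / (π² × 2.05×10^11) = 2.830×10^-8 m⁴
I_req = 2.830×10^4 mm⁴
Solid square: I = a⁴/12  ⇒  a = (12I)^(1/4) = (12×2.830×10^4)^(1/4) = 24.1 mm

a ≈ 24.1 mm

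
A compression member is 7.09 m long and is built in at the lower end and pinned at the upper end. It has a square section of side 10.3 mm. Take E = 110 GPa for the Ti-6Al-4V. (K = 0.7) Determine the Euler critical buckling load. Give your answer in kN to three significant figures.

P_cr ≈ 0.0413 kN

I = a⁴/12 = 10.3⁴/12 = 937.9 mm⁴
I = 937.9 mm⁴ = 9.379×10^-10 m⁴
Effective length L_e = K·L = 0.7 × 7.09 = 4.963 m
P_cr = π²EI / L_e² = π² × 110×10⁹ × 9.379×10^-10 / 4.963² = 41.34 N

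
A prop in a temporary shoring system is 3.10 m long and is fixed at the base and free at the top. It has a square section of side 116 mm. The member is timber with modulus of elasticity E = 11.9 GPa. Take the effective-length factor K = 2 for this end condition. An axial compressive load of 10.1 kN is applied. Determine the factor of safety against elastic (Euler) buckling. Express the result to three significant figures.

n ≈ 4.56

I = a⁴/12 = 116⁴/12 = 1.509×10^7 mm⁴
I = 1.509×10^7 mm⁴ = 1.509×10^-5 m⁴
Effective length L_e = K·L = 2 × 3.10 = 6.200 m
P_cr = π²EI / L_e² = π² × 11.9×10⁹ × 1.509×10^-5 / 6.200² = 4.610×10^4 N
Factor of safety n = P_cr / P = 46.101 / 10.1 = 4.56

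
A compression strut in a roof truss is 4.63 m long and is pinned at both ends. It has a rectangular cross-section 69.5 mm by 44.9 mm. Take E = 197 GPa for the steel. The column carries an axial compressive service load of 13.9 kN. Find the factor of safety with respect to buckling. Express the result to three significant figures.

Buckling occurs about the weak axis: I_min = h·b³/12 with b = 44.9 mm (the shorter side).
I_min = 69.5×44.9³/12 = 5.243×10^5 mm⁴
I = 5.243×10^5 mm⁴ = 5.243×10^-7 m⁴
Effective length L_e = K·L = 1 × 4.63 = 4.630 m
P_cr = π²EI / L_e² = π² × 197×10⁹ × 5.243×10^-7 / 4.630² = 4.755×10^4 N
Factor of safety n = P_cr / P = 47.550 / 13.9 = 3.42

n ≈ 3.42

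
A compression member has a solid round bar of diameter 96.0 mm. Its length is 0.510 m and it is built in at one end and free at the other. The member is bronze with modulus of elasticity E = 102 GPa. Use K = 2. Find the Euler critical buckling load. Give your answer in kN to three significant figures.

I = πd⁴/64 = π×96.0⁴/64 = 4.169×10^6 mm⁴
I = 4.169×10^6 mm⁴ = 4.169×10^-6 m⁴
Effective length L_e = K·L = 2 × 0.510 = 1.020 m
P_cr = π²EI / L_e² = π² × 102×10⁹ × 4.169×10^-6 / 1.020² = 4.034×10^6 N

P_cr ≈ 4030 kN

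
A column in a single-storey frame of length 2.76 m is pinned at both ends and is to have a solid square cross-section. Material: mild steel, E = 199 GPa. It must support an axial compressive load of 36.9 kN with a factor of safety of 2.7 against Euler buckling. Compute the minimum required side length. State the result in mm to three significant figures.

Required P_cr = n·P = 2.7 × 36.9 = 99.63 kN
L_e = K·L = 1 × 2.76 = 2.760 m
Required I = P_cr·L_e²/(π²E) = 9.963×10^4 × 2.760² / (π² × 1.99×10^11) = 3.864×10^-7 m⁴
I_req = 3.864×10^5 mm⁴
Solid square: I = a⁴/12  ⇒  a = (12I)^(1/4) = (12×3.864×10^5)^(1/4) = 46.4 mm

a ≈ 46.4 mm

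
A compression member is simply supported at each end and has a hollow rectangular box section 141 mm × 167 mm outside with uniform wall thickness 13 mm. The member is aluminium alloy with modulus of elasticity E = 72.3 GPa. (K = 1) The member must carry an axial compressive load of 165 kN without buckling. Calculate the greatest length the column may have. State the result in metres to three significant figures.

L_max ≈ 9.56 m

Inner dimensions: h_i = 167 − 2×13 = 141.0 mm, b_i = 141 − 2×13 = 115.0 mm
Weak-axis I_min = (h_o·b_o³ − h_i·b_i³)/12 with b_o = 141, b_i = 115.0 mm (shorter outer/inner sides).
I_min = (167×141³ − 141.0×115.0³)/12 = 2.114×10^7 mm⁴
I = 2.114×10^-5 m⁴
At the buckling limit P_cr = P = 1.650×10^5 N
From P_cr = π²EI/(K·L)²:  L = (1/K)·√(π²EI/P_cr) = (1/1)·√(π²×7.23×10^10×2.114×10^-5/1.650×10^5)
L = 9.56 m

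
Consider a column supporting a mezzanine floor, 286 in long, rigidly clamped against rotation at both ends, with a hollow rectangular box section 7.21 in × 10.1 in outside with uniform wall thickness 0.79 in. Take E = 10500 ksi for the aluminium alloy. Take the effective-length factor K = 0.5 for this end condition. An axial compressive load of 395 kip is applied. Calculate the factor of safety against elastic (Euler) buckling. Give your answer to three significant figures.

n ≈ 2.42

Inner dimensions: h_i = 10.1 − 2×0.79 = 8.520 in, b_i = 7.21 − 2×0.79 = 5.630 in
Weak-axis I_min = (h_o·b_o³ − h_i·b_i³)/12 with b_o = 7.21, b_i = 5.630 in (shorter outer/inner sides).
I_min = (10.1×7.21³ − 8.520×5.630³)/12 = 188.8 in⁴
Effective length L_e = K·L = 0.5 × 286 = 143.0 in
P_cr = π²EI / L_e² = π² × 10500×10³ × 188.8 / 143.0² = 9.566×10^5 lb
Factor of safety n = P_cr / P = 956.59 / 395 = 2.42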